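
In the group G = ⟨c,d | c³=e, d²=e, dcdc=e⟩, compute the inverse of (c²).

The order of (c²) is 3 (smallest k with (c²)ᵏ = e), so (c²)⁻¹ = (c²)² = c.
Check: (c²) · c → (c²) · c = e, giving e as required.

Answer: c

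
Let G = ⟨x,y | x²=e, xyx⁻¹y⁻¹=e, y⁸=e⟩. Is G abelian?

Each pair of generators commutes: x·y = xy = y·x. Since the generators pairwise commute, every element of G commutes with every other, so G is abelian.

Answer: Yes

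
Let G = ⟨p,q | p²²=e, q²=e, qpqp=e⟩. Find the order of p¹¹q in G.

Compute successive powers until reaching e:
  (p¹¹q)¹ = p¹¹q, (p¹¹q)² = e.
The smallest positive k with (p¹¹q)ᵏ = e is 2.

Answer: 2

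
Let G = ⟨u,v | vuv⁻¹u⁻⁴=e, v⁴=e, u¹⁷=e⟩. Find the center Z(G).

An element z ∈ Z(G) iff z commutes with every generator.
For example e is central: e·u = u = u·e; e·v = v = v·e.
Whereas u ∉ Z(G) since u·v = uv ≠ u⁴v = v·u.
Checking each of the 68 elements this way gives Z(G) = {e}, of order 1.

Answer: {e}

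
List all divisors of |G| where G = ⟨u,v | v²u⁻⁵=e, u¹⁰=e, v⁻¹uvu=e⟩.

|G| = 20 = 2² · 5. By Lagrange's theorem the order of any subgroup divides 20; the divisors of 20 are 1, 2, 4, 5, 10, 20.

Answer: 1, 2, 4, 5, 10, 20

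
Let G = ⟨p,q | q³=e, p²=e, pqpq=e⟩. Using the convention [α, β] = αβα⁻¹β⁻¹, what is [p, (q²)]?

[p, (q²)] = p·(q²)·p⁻¹·(q²)⁻¹.
  p · (q²) = pq²
  (pq²) · p = q
  q · q = q²

Answer: q²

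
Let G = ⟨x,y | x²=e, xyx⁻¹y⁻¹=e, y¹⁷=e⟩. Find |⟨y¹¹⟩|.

|⟨y¹¹⟩| equals the order of y¹¹. Compute successive powers until reaching e:
  (y¹¹)¹ = y¹¹, (y¹¹)² = y⁵, (y¹¹)³ = y¹⁶, (y¹¹)⁴ = y¹⁰, (y¹¹)⁵ = y⁴, (y¹¹)⁶ = y¹⁵, (y¹¹)⁷ = y⁹, (y¹¹)⁸ = y³, (y¹¹)⁹ = y¹⁴, (y¹¹)¹⁰ = y⁸, (y¹¹)¹¹ = y², (y¹¹)¹² = y¹³, (y¹¹)¹³ = y⁷, (y¹¹)¹⁴ = y, (y¹¹)¹⁵ = y¹², (y¹¹)¹⁶ = y⁶, (y¹¹)¹⁷ = e.
The smallest positive k with (y¹¹)ᵏ = e is 17, so |⟨y¹¹⟩| = 17.

Answer: 17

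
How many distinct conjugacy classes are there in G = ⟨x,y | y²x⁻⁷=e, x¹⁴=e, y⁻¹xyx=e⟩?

The conjugacy classes (representative and size) are:
  [e] (size 1), [x¹³] (size 2), [x¹²] (size 2), [x¹¹] (size 2), [x⁴] (size 2), [x⁵] (size 2), [x⁸] (size 2), [x⁷] (size 1), [x⁵y⁻¹] (size 7), [x⁵y] (size 7).
Class equation: 1 + 2 + 2 + 2 + 2 + 2 + 2 + 1 + 7 + 7 = 28 = |G|. So G has 10 conjugacy classes.

Answer: 10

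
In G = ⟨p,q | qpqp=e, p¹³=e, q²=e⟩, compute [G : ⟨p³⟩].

First find ord(p³) by computing successive powers:
  (p³)¹ = p³, (p³)² = p⁶, (p³)³ = p⁹, (p³)⁴ = p¹², (p³)⁵ = p², (p³)⁶ = p⁵, (p³)⁷ = p⁸, (p³)⁸ = p¹¹, (p³)⁹ = p, (p³)¹⁰ = p⁴, (p³)¹¹ = p⁷, (p³)¹² = p¹⁰, (p³)¹³ = e.
So |⟨p³⟩| = ord(p³) = 13. With |G| = 26, by Lagrange [G : ⟨p³⟩] = 26/13 = 2.

Answer: 2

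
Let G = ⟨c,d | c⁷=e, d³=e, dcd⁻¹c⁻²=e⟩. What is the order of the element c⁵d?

Compute successive powers until reaching e:
  (c⁵d)¹ = c⁵d, (c⁵d)² = cd², (c⁵d)³ = e.
The smallest positive k with (c⁵d)ᵏ = e is 3.

Answer: 3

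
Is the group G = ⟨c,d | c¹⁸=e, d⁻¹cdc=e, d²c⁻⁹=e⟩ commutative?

c·d = cd but d·c = c⁸d⁻¹, so c·d ≠ d·c and G is not abelian.

Answer: No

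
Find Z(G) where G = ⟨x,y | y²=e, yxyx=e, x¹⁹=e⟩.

An element z ∈ Z(G) iff z commutes with every generator.
For example e is central: e·x = x = x·e; e·y = y = y·e.
Whereas x ∉ Z(G) since x·y = xy ≠ x¹⁸y = y·x.
Checking each of the 38 elements this way gives Z(G) = {e}, of order 1.

Answer: {e}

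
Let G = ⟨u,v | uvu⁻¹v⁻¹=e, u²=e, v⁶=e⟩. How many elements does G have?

Enumerate words in the generators, reducing via the relations: the distinct elements are
  {e, u, v, uv, v², v³, v⁴, v⁵, uv², uv³, uv⁴, uv⁵}.
No further products give new elements, so |G| = 12.

Answer: 12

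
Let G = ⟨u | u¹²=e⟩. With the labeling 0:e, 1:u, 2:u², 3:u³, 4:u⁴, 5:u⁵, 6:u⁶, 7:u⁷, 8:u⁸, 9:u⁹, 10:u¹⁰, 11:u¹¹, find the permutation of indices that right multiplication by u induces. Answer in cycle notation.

(0 1 2 3 4 5 6 7 8 9 10 11)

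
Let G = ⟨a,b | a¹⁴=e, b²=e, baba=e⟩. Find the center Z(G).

An element z ∈ Z(G) iff z commutes with every generator.
For example a⁷ is central: (a⁷)·a = a⁸ = a·(a⁷); (a⁷)·b = a⁷b = b·(a⁷).
Whereas a ∉ Z(G) since a·b = ab ≠ a¹³b = b·a.
Checking each of the 28 elements this way gives Z(G) = {e, a⁷}, of order 2.

Answer: {e, a⁷}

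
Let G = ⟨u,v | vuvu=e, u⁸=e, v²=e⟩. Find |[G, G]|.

G' = [G, G] is generated by all commutators. The generator-pair commutators are: [u, v] = u².
The subgroup they normally generate is {e, u², u⁴, u⁶}, of order 4.
Check: |G/G'| = 16/4 = 4 is the order of the abelianisation.

Answer: 4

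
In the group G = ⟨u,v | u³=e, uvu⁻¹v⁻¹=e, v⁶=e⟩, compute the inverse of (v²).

The order of (v²) is 3 (smallest k with (v²)ᵏ = e), so (v²)⁻¹ = (v²)² = v⁴.
Check: (v²) · (v⁴) → (v²) · v⁴ = e, giving e as required.

Answer: v⁴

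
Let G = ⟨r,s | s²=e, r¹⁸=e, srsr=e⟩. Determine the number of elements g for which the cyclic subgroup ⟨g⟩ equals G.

⟨g⟩ = G would require ord(g) = |G| = 36, but the maximum element order in G is 18 < 36. So G is not cyclic and no single element generates it: the count is 0.

Answer: 0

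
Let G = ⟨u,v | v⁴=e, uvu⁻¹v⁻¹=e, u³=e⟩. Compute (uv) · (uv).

Compute (uv) · (uv) by multiplying left to right and reducing via the relations at each step:
  (uv) · u = u²v
  (u²v) · v = u²v²

Answer: u²v²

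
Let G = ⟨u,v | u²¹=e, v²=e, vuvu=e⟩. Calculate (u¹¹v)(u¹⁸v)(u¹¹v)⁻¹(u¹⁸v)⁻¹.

[(u¹¹v), (u¹⁸v)] = (u¹¹v)·(u¹⁸v)·(u¹¹v)⁻¹·(u¹⁸v)⁻¹.
  (u¹¹v) · (u¹⁸v) = u¹⁴
  (u¹⁴) · (u¹¹v) = u⁴v
  (u⁴v) · (u¹⁸v) = u⁷

Answer: u⁷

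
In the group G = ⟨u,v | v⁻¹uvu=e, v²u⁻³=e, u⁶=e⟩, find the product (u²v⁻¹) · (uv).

Compute (u²v⁻¹) · (uv) by multiplying left to right and reducing via the relations at each step:
  (u²v⁻¹) · u = uv⁻¹
  (uv⁻¹) · v = u

Answer: u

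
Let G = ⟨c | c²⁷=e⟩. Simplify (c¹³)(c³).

Compute (c¹³) · (c³) by multiplying left to right and reducing via the relations at each step:
  (c¹³) · c³ = c¹⁶

Answer: c¹⁶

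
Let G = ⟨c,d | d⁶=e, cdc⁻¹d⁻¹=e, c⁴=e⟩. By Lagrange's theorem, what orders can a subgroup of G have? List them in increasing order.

|G| = 24 = 2³ · 3. By Lagrange's theorem the order of any subgroup divides 24; the divisors of 24 are 1, 2, 3, 4, 6, 8, 12, 24.

Answer: 1, 2, 3, 4, 6, 8, 12, 24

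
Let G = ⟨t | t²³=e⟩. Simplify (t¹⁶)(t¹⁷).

Compute (t¹⁶) · (t¹⁷) by multiplying left to right and reducing via the relations at each step:
  (t¹⁶) · t¹⁷ = t¹⁰

Answer: t¹⁰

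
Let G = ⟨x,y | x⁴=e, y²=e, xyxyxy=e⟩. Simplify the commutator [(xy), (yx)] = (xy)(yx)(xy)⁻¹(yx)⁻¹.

[(xy), (yx)] = (xy)·(yx)·(xy)⁻¹·(yx)⁻¹.
  (xy) · (yx) = x²
  (x²) · (yx³) = x²yx³
  (x²yx³) · (x³y) = x²yx²y

Answer: x²yx²y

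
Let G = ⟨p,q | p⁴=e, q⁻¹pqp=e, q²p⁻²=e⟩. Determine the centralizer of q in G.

⟨q⟩ ⊆ C_G(q) since powers of q commute with q; so |C_G(q)| ≥ |⟨q⟩| = 4.
By orbit–stabilizer, |C_G(q)| = |G| / |conj. class of q| = 8 / 2 = 4.
The 4 elements commuting with q are {e, p², q, q⁻¹}.

Answer: {e, p², q, q⁻¹}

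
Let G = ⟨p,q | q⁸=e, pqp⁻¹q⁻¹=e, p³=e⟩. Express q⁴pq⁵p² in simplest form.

Multiply left to right, reducing at each step:
  (q⁴) · p = pq⁴
  (pq⁴) · q⁵ = pq
  (pq) · p² = q

Answer: q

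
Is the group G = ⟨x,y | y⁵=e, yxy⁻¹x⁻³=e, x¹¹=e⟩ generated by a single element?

Every cyclic group is abelian. But x·y = xy while y·x = x³y, so x·y ≠ y·x and G is not abelian. Hence G is not cyclic.

Answer: No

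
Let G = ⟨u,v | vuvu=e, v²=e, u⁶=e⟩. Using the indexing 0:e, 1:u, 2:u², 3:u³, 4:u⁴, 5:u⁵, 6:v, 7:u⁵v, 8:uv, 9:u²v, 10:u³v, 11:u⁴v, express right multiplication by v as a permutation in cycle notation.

(0 6)(1 8)(2 9)(3 10)(4 11)(5 7)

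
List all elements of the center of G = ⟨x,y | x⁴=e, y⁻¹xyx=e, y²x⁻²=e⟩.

An element z ∈ Z(G) iff z commutes with every generator.
For example x² is central: (x²)·x = x³ = x·(x²); (x²)·y = y⁻¹ = y·(x²).
Whereas x ∉ Z(G) since x·y = xy ≠ xy⁻¹ = y·x.
Checking each of the 8 elements this way gives Z(G) = {e, x²}, of order 2.

Answer: {e, x²}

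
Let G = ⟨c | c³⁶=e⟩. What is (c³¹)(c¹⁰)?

Compute (c³¹) · (c¹⁰) by multiplying left to right and reducing via the relations at each step:
  (c³¹) · c¹⁰ = c⁵

Answer: c⁵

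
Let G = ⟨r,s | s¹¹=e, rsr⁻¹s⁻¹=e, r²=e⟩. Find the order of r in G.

Compute successive powers until reaching e:
  r¹ = r, r² = e.
The smallest positive k with rᵏ = e is 2.

Answer: 2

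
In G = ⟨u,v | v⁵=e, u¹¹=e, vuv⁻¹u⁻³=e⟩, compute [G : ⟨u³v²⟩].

First find ord(u³v²) by computing successive powers:
  (u³v²)¹ = u³v², (u³v²)² = u⁸v⁴, (u³v²)³ = u⁹v, (u³v²)⁴ = u⁷v³, (u³v²)⁵ = e.
So |⟨u³v²⟩| = ord(u³v²) = 5. With |G| = 55, by Lagrange [G : ⟨u³v²⟩] = 55/5 = 11.

Answer: 11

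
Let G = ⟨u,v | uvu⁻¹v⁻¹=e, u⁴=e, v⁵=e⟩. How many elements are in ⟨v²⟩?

|⟨v²⟩| equals the order of v². Compute successive powers until reaching e:
  (v²)¹ = v², (v²)² = v⁴, (v²)³ = v, (v²)⁴ = v³, (v²)⁵ = e.
The smallest positive k with (v²)ᵏ = e is 5, so |⟨v²⟩| = 5.

Answer: 5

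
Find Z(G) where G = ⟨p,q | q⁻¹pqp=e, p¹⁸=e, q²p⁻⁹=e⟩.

An element z ∈ Z(G) iff z commutes with every generator.
For example p⁹ is central: (p⁹)·p = p¹⁰ = p·(p⁹); (p⁹)·q = q⁻¹ = q·(p⁹).
Whereas p ∉ Z(G) since p·q = pq ≠ p⁸q⁻¹ = q·p.
Checking each of the 36 elements this way gives Z(G) = {e, p⁹}, of order 2.

Answer: {e, p⁹}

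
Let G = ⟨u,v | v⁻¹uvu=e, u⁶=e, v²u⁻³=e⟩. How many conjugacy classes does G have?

The conjugacy classes (representative and size) are:
  [e] (size 1), [u] (size 2), [u²] (size 2), [u³] (size 1), [uv⁻¹] (size 3), [u²v⁻¹] (size 3).
Class equation: 1 + 2 + 2 + 1 + 3 + 3 = 12 = |G|. So G has 6 conjugacy classes.

Answer: 6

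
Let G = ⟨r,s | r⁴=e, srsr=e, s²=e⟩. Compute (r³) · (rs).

Compute (r³) · (rs) by multiplying left to right and reducing via the relations at each step:
  (r³) · r = e
  e · s = s

Answer: s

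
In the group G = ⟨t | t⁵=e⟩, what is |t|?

Compute successive powers until reaching e:
  t¹ = t, t² = t², t³ = t³, t⁴ = t⁴, t⁵ = e.
The smallest positive k with tᵏ = e is 5.

Answer: 5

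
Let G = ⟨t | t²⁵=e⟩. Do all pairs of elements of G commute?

G has a single generator, so G is cyclic and hence abelian.

Answer: Yes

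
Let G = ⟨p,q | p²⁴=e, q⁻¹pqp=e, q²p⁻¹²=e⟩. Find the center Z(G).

An element z ∈ Z(G) iff z commutes with every generator.
For example p¹² is central: (p¹²)·p = p¹³ = p·(p¹²); (p¹²)·q = q⁻¹ = q·(p¹²).
Whereas p ∉ Z(G) since p·q = pq ≠ p¹¹q⁻¹ = q·p.
Checking each of the 48 elements this way gives Z(G) = {e, p¹²}, of order 2.

Answer: {e, p¹²}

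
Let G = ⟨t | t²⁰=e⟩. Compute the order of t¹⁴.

Compute successive powers until reaching e:
  (t¹⁴)¹ = t¹⁴, (t¹⁴)² = t⁸, (t¹⁴)³ = t², (t¹⁴)⁴ = t¹⁶, (t¹⁴)⁵ = t¹⁰, (t¹⁴)⁶ = t⁴, (t¹⁴)⁷ = t¹⁸, (t¹⁴)⁸ = t¹², (t¹⁴)⁹ = t⁶, (t¹⁴)¹⁰ = e.
The smallest positive k with (t¹⁴)ᵏ = e is 10.

Answer: 10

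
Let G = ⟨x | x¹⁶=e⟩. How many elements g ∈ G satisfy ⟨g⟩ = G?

G is cyclic of order 16. An element generates G iff its order is 16, and a cyclic group of order 16 has exactly φ(16) = 8 such elements.

Answer: 8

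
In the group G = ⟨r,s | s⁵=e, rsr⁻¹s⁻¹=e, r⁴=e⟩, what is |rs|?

Compute successive powers until reaching e:
  (rs)¹ = rs, (rs)² = r²s², (rs)³ = r³s³, (rs)⁴ = s⁴, (rs)⁵ = r, (rs)⁶ = r²s, (rs)⁷ = r³s², (rs)⁸ = s³, (rs)⁹ = rs⁴, (rs)¹⁰ = r², (rs)¹¹ = r³s, (rs)¹² = s², (rs)¹³ = rs³, (rs)¹⁴ = r²s⁴, (rs)¹⁵ = r³, (rs)¹⁶ = s, (rs)¹⁷ = rs², (rs)¹⁸ = r²s³, (rs)¹⁹ = r³s⁴, (rs)²⁰ = e.
The smallest positive k with (rs)ᵏ = e is 20.

Answer: 20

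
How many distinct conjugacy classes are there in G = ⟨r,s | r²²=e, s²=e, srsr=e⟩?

The conjugacy classes (representative and size) are:
  [e] (size 1), [r] (size 2), [r²] (size 2), [r¹⁹] (size 2), [r⁴] (size 2), [r⁵] (size 2), [r⁶] (size 2), [r⁷] (size 2), [r⁸] (size 2), [r¹³] (size 2), [r¹⁰] (size 2), [r¹¹] (size 1), [r⁶s] (size 11), [rs] (size 11).
Class equation: 1 + 2 + 2 + 2 + 2 + 2 + 2 + 2 + 2 + 2 + 2 + 1 + 11 + 11 = 44 = |G|. So G has 14 conjugacy classes.

Answer: 14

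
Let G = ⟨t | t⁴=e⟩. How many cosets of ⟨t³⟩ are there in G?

First find ord(t³) by computing successive powers:
  (t³)¹ = t³, (t³)² = t², (t³)³ = t, (t³)⁴ = e.
So |⟨t³⟩| = ord(t³) = 4. With |G| = 4, by Lagrange [G : ⟨t³⟩] = 4/4 = 1.

Answer: 1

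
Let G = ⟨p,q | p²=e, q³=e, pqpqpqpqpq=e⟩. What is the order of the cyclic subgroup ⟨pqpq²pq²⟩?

|⟨pqpq²pq²⟩| equals the order of pqpq²pq². Compute successive powers until reaching e:
  (pqpq²pq²)¹ = pqpq²pq², (pqpq²pq²)² = qpqpq²p, (pqpq²pq²)³ = e.
The smallest positive k with (pqpq²pq²)ᵏ = e is 3, so |⟨pqpq²pq²⟩| = 3.

Answer: 3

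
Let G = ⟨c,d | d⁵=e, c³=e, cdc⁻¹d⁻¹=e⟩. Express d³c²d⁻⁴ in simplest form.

Multiply left to right, reducing at each step:
  (d³) · c² = c²d³
  (c²d³) · d⁻⁴ = c²d⁴

Answer: c²d⁴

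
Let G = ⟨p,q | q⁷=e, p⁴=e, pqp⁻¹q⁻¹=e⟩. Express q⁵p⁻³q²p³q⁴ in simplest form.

Multiply left to right, reducing at each step:
  (q⁵) · p⁻³ = pq⁵
  (pq⁵) · q² = p
  p · p³ = e
  e · q⁴ = q⁴

Answer: q⁴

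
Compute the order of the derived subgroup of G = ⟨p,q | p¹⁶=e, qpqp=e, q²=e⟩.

G' = [G, G] is generated by all commutators. The generator-pair commutators are: [p, q] = p².
The subgroup they normally generate is {e, p², p⁴, p⁶, p⁸, p¹⁰, p¹², p¹⁴}, of order 8.
Check: |G/G'| = 32/8 = 4 is the order of the abelianisation.

Answer: 8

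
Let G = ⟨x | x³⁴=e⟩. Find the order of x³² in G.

Compute successive powers until reaching e:
  (x³²)¹ = x³², (x³²)² = x³⁰, (x³²)³ = x²⁸, (x³²)⁴ = x²⁶, (x³²)⁵ = x²⁴, (x³²)⁶ = x²², (x³²)⁷ = x²⁰, (x³²)⁸ = x¹⁸, (x³²)⁹ = x¹⁶, (x³²)¹⁰ = x¹⁴, (x³²)¹¹ = x¹², (x³²)¹² = x¹⁰, (x³²)¹³ = x⁸, (x³²)¹⁴ = x⁶, (x³²)¹⁵ = x⁴, (x³²)¹⁶ = x², (x³²)¹⁷ = e.
The smallest positive k with (x³²)ᵏ = e is 17.

Answer: 17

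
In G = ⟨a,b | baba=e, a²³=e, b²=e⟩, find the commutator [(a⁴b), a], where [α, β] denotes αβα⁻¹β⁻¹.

[(a⁴b), a] = (a⁴b)·a·(a⁴b)⁻¹·a⁻¹.
  (a⁴b) · a = a³b
  (a³b) · (a⁴b) = a²²
  (a²²) · (a²²) = a²¹

Answer: a²¹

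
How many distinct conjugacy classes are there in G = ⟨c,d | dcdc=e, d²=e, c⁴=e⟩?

The conjugacy classes (representative and size) are:
  [e] (size 1), [c] (size 2), [c²] (size 1), [c²d] (size 2), [c³d] (size 2).
Class equation: 1 + 2 + 1 + 2 + 2 = 8 = |G|. So G has 5 conjugacy classes.

Answer: 5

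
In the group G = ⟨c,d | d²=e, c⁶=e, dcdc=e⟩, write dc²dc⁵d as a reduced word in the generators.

Multiply left to right, reducing at each step:
  d · c² = c⁴d
  (c⁴d) · d = c⁴
  (c⁴) · c⁵ = c³
  (c³) · d = c³d

Answer: c³d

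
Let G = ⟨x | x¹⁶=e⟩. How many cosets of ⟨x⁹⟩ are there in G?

First find ord(x⁹) by computing successive powers:
  (x⁹)¹ = x⁹, (x⁹)² = x², (x⁹)³ = x¹¹, (x⁹)⁴ = x⁴, (x⁹)⁵ = x¹³, (x⁹)⁶ = x⁶, (x⁹)⁷ = x¹⁵, (x⁹)⁸ = x⁸, (x⁹)⁹ = x, (x⁹)¹⁰ = x¹⁰, (x⁹)¹¹ = x³, (x⁹)¹² = x¹², (x⁹)¹³ = x⁵, (x⁹)¹⁴ = x¹⁴, (x⁹)¹⁵ = x⁷, (x⁹)¹⁶ = e.
So |⟨x⁹⟩| = ord(x⁹) = 16. With |G| = 16, by Lagrange [G : ⟨x⁹⟩] = 16/16 = 1.

Answer: 1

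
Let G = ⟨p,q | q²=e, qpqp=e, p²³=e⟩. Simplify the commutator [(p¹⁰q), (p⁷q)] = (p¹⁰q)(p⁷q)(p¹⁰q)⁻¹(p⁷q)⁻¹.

[(p¹⁰q), (p⁷q)] = (p¹⁰q)·(p⁷q)·(p¹⁰q)⁻¹·(p⁷q)⁻¹.
  (p¹⁰q) · (p⁷q) = p³
  (p³) · (p¹⁰q) = p¹³q
  (p¹³q) · (p⁷q) = p⁶

Answer: p⁶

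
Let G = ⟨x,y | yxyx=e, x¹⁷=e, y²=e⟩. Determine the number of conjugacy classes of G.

The conjugacy classes (representative and size) are:
  [e] (size 1), [x¹⁶] (size 2), [x²] (size 2), [x³] (size 2), [x¹³] (size 2), [x¹²] (size 2), [x⁶] (size 2), [x¹⁰] (size 2), [x⁹] (size 2), [x⁷y] (size 17).
Class equation: 1 + 2 + 2 + 2 + 2 + 2 + 2 + 2 + 2 + 17 = 34 = |G|. So G has 10 conjugacy classes.

Answer: 10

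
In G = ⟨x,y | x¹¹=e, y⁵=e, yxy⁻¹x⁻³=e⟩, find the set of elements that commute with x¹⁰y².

⟨x¹⁰y²⟩ ⊆ C_G(x¹⁰y²) since powers of x¹⁰y² commute with x¹⁰y²; so |C_G(x¹⁰y²)| ≥ |⟨x¹⁰y²⟩| = 5.
By orbit–stabilizer, |C_G(x¹⁰y²)| = |G| / |conj. class of x¹⁰y²| = 55 / 11 = 5.
The 5 elements commuting with x¹⁰y² are {e, xy⁴, x⁵y³, x⁸y, x¹⁰y²}.

Answer: {e, xy⁴, x⁵y³, x⁸y, x¹⁰y²}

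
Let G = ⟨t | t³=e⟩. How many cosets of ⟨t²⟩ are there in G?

First find ord(t²) by computing successive powers:
  (t²)¹ = t², (t²)² = t, (t²)³ = e.
So |⟨t²⟩| = ord(t²) = 3. With |G| = 3, by Lagrange [G : ⟨t²⟩] = 3/3 = 1.

Answer: 1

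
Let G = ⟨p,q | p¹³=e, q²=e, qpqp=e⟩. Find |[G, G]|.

G' = [G, G] is generated by all commutators. The generator-pair commutators are: [p, q] = p².
The subgroup they normally generate is {e, p, p², p³, p⁴, p⁵, p⁶, p⁷, p⁸, p⁹, p¹⁰, p¹¹, p¹²}, of order 13.
Check: |G/G'| = 26/13 = 2 is the order of the abelianisation.

Answer: 13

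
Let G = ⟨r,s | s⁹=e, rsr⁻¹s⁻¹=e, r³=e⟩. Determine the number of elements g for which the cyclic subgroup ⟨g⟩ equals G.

⟨g⟩ = G would require ord(g) = |G| = 27, but the maximum element order in G is 9 < 27. So G is not cyclic and no single element generates it: the count is 0.

Answer: 0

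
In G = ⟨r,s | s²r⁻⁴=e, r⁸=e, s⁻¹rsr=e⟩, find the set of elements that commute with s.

⟨s⟩ ⊆ C_G(s) since powers of s commute with s; so |C_G(s)| ≥ |⟨s⟩| = 4.
By orbit–stabilizer, |C_G(s)| = |G| / |conj. class of s| = 16 / 4 = 4.
The 4 elements commuting with s are {e, r⁴, s, s⁻¹}.

Answer: {e, r⁴, s, s⁻¹}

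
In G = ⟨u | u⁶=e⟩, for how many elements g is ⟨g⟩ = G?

G is cyclic of order 6. An element generates G iff its order is 6, and a cyclic group of order 6 has exactly φ(6) = 2 such elements.

Answer: 2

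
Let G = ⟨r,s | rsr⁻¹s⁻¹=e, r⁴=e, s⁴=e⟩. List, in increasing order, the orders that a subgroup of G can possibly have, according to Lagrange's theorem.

|G| = 16 = 2⁴. By Lagrange's theorem the order of any subgroup divides 16; the divisors of 16 are 1, 2, 4, 8, 16.

Answer: 1, 2, 4, 8, 16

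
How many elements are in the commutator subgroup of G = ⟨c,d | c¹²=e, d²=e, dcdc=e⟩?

G' = [G, G] is generated by all commutators. The generator-pair commutators are: [c, d] = c².
The subgroup they normally generate is {e, c², c⁴, c⁶, c⁸, c¹⁰}, of order 6.
Check: |G/G'| = 24/6 = 4 is the order of the abelianisation.

Answer: 6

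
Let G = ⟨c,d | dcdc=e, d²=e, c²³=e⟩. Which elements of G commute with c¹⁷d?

⟨c¹⁷d⟩ ⊆ C_G(c¹⁷d) since powers of c¹⁷d commute with c¹⁷d; so |C_G(c¹⁷d)| ≥ |⟨c¹⁷d⟩| = 2.
By orbit–stabilizer, |C_G(c¹⁷d)| = |G| / |conj. class of c¹⁷d| = 46 / 23 = 2.
The 2 elements commuting with c¹⁷d are {e, c¹⁷d}.

Answer: {e, c¹⁷d}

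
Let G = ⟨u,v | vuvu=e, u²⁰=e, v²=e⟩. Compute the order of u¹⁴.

Compute successive powers until reaching e:
  (u¹⁴)¹ = u¹⁴, (u¹⁴)² = u⁸, (u¹⁴)³ = u², (u¹⁴)⁴ = u¹⁶, (u¹⁴)⁵ = u¹⁰, (u¹⁴)⁶ = u⁴, (u¹⁴)⁷ = u¹⁸, (u¹⁴)⁸ = u¹², (u¹⁴)⁹ = u⁶, (u¹⁴)¹⁰ = e.
The smallest positive k with (u¹⁴)ᵏ = e is 10.

Answer: 10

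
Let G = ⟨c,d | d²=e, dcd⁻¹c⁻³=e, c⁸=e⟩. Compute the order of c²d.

Compute successive powers until reaching e:
  (c²d)¹ = c²d, (c²d)² = e.
The smallest positive k with (c²d)ᵏ = e is 2.

Answer: 2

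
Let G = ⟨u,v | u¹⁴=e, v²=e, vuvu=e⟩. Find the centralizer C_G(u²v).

⟨u²v⟩ ⊆ C_G(u²v) since powers of u²v commute with u²v; so |C_G(u²v)| ≥ |⟨u²v⟩| = 2.
By orbit–stabilizer, |C_G(u²v)| = |G| / |conj. class of u²v| = 28 / 7 = 4.
The 4 elements commuting with u²v are {e, u⁷, u²v, u⁹v}.

Answer: {e, u⁷, u²v, u⁹v}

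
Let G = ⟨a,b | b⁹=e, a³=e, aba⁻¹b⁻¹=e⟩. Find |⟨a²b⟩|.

|⟨a²b⟩| equals the order of a²b. Compute successive powers until reaching e:
  (a²b)¹ = a²b, (a²b)² = ab², (a²b)³ = b³, (a²b)⁴ = a²b⁴, (a²b)⁵ = ab⁵, (a²b)⁶ = b⁶, (a²b)⁷ = a²b⁷, (a²b)⁸ = ab⁸, (a²b)⁹ = e.
The smallest positive k with (a²b)ᵏ = e is 9, so |⟨a²b⟩| = 9.

Answer: 9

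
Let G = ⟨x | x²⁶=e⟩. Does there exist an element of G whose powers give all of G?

|G| = 26. The element x has order 26 (its powers give 26 distinct elements), so ⟨x⟩ = G and G is cyclic.

Answer: Yes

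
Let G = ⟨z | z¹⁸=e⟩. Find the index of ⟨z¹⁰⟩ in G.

First find ord(z¹⁰) by computing successive powers:
  (z¹⁰)¹ = z¹⁰, (z¹⁰)² = z², (z¹⁰)³ = z¹², (z¹⁰)⁴ = z⁴, (z¹⁰)⁵ = z¹⁴, (z¹⁰)⁶ = z⁶, (z¹⁰)⁷ = z¹⁶, (z¹⁰)⁸ = z⁸, (z¹⁰)⁹ = e.
So |⟨z¹⁰⟩| = ord(z¹⁰) = 9. With |G| = 18, by Lagrange [G : ⟨z¹⁰⟩] = 18/9 = 2.

Answer: 2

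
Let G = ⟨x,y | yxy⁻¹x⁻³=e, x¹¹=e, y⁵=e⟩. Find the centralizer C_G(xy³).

⟨xy³⟩ ⊆ C_G(xy³) since powers of xy³ commute with xy³; so |C_G(xy³)| ≥ |⟨xy³⟩| = 5.
By orbit–stabilizer, |C_G(xy³)| = |G| / |conj. class of xy³| = 55 / 11 = 5.
The 5 elements commuting with xy³ are {e, xy³, x²y², x⁶y, x⁹y⁴}.

Answer: {e, xy³, x²y², x⁶y, x⁹y⁴}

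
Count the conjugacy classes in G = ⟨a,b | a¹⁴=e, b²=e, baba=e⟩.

The conjugacy classes (representative and size) are:
  [e] (size 1), [a¹³] (size 2), [a²] (size 2), [a³] (size 2), [a¹⁰] (size 2), [a⁵] (size 2), [a⁸] (size 2), [a⁷] (size 1), [a⁶b] (size 7), [a⁹b] (size 7).
Class equation: 1 + 2 + 2 + 2 + 2 + 2 + 2 + 1 + 7 + 7 = 28 = |G|. So G has 10 conjugacy classes.

Answer: 10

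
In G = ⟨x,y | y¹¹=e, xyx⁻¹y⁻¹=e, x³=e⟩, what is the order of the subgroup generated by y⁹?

|⟨y⁹⟩| equals the order of y⁹. Compute successive powers until reaching e:
  (y⁹)¹ = y⁹, (y⁹)² = y⁷, (y⁹)³ = y⁵, (y⁹)⁴ = y³, (y⁹)⁵ = y, (y⁹)⁶ = y¹⁰, (y⁹)⁷ = y⁸, (y⁹)⁸ = y⁶, (y⁹)⁹ = y⁴, (y⁹)¹⁰ = y², (y⁹)¹¹ = e.
The smallest positive k with (y⁹)ᵏ = e is 11, so |⟨y⁹⟩| = 11.

Answer: 11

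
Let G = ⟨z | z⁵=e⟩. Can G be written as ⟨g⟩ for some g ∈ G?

|G| = 5. The element z has order 5 (its powers give 5 distinct elements), so ⟨z⟩ = G and G is cyclic.

Answer: Yes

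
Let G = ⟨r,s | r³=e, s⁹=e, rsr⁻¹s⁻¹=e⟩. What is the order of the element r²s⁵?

Compute successive powers until reaching e:
  (r²s⁵)¹ = r²s⁵, (r²s⁵)² = rs, (r²s⁵)³ = s⁶, (r²s⁵)⁴ = r²s², (r²s⁵)⁵ = rs⁷, (r²s⁵)⁶ = s³, (r²s⁵)⁷ = r²s⁸, (r²s⁵)⁸ = rs⁴, (r²s⁵)⁹ = e.
The smallest positive k with (r²s⁵)ᵏ = e is 9.

Answer: 9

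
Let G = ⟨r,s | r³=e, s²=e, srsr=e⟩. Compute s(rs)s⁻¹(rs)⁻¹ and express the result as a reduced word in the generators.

[s, (rs)] = s·(rs)·s⁻¹·(rs)⁻¹.
  s · (rs) = r²
  (r²) · s = r²s
  (r²s) · (rs) = r

Answer: r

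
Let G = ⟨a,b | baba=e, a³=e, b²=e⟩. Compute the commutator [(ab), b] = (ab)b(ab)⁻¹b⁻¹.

[(ab), b] = (ab)·b·(ab)⁻¹·b⁻¹.
  (ab) · b = a
  a · (ab) = a²b
  (a²b) · b = a²

Answer: a²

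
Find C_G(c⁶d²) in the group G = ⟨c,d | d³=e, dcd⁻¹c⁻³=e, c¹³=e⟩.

⟨c⁶d²⟩ ⊆ C_G(c⁶d²) since powers of c⁶d² commute with c⁶d²; so |C_G(c⁶d²)| ≥ |⟨c⁶d²⟩| = 3.
By orbit–stabilizer, |C_G(c⁶d²)| = |G| / |conj. class of c⁶d²| = 39 / 13 = 3.
The 3 elements commuting with c⁶d² are {e, c⁸d, c⁶d²}.

Answer: {e, c⁸d, c⁶d²}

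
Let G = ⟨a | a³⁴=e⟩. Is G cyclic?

|G| = 34. The element a has order 34 (its powers give 34 distinct elements), so ⟨a⟩ = G and G is cyclic.

Answer: Yes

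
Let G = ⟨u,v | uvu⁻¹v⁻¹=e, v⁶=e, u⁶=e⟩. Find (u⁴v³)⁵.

Compute successive powers of (u⁴v³), reducing at each step:
  (u⁴v³)²: (u⁴v³) · u⁴ = u²v³;   (u²v³) · v³ = u²
  (u⁴v³)³: (u²) · u⁴ = e;   e · v³ = v³
  (u⁴v³)⁴: (v³) · u⁴ = u⁴v³;   (u⁴v³) · v³ = u⁴
  (u⁴v³)⁵: (u⁴) · u⁴ = u²;   (u²) · v³ = u²v³

Answer: u²v³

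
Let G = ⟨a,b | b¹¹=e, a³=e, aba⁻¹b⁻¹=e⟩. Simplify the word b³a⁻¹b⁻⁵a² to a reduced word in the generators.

Multiply left to right, reducing at each step:
  (b³) · a⁻¹ = a²b³
  (a²b³) · b⁻⁵ = a²b⁹
  (a²b⁹) · a² = ab⁹

Answer: ab⁹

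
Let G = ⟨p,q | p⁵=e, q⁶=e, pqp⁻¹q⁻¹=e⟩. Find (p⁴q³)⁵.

Compute successive powers of (p⁴q³), reducing at each step:
  (p⁴q³)²: (p⁴q³) · p⁴ = p³q³;   (p³q³) · q³ = p³
  (p⁴q³)³: (p³) · p⁴ = p²;   (p²) · q³ = p²q³
  (p⁴q³)⁴: (p²q³) · p⁴ = pq³;   (pq³) · q³ = p
  (p⁴q³)⁵: p · p⁴ = e;   e · q³ = q³

Answer: q³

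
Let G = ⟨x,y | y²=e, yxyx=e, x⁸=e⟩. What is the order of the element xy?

Compute successive powers until reaching e:
  (xy)¹ = xy, (xy)² = e.
The smallest positive k with (xy)ᵏ = e is 2.

Answer: 2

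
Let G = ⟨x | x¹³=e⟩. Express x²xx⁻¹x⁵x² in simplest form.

Multiply left to right, reducing at each step:
  (x²) · x = x³
  (x³) · x⁻¹ = x²
  (x²) · x⁵ = x⁷
  (x⁷) · x² = x⁹

Answer: x⁹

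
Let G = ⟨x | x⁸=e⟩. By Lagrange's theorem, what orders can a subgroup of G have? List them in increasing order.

|G| = 8 = 2³. By Lagrange's theorem the order of any subgroup divides 8; the divisors of 8 are 1, 2, 4, 8.

Answer: 1, 2, 4, 8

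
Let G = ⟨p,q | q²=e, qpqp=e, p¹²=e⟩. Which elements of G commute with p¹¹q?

⟨p¹¹q⟩ ⊆ C_G(p¹¹q) since powers of p¹¹q commute with p¹¹q; so |C_G(p¹¹q)| ≥ |⟨p¹¹q⟩| = 2.
By orbit–stabilizer, |C_G(p¹¹q)| = |G| / |conj. class of p¹¹q| = 24 / 6 = 4.
The 4 elements commuting with p¹¹q are {e, p⁶, p¹¹q, p⁵q}.

Answer: {e, p⁶, p¹¹q, p⁵q}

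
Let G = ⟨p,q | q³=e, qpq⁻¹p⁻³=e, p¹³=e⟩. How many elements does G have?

Enumerate words in the generators, reducing via the relations: the distinct elements are
  {e, p, q, pq, p², p³, p⁴, p⁵, p⁶, p⁷, p⁸, p⁹, q², pq², p²q, p³q, p¹², p¹¹, p¹⁰, p⁴q, p⁵q, p⁶q, p⁷q, p⁸q, p⁹q, p²q², p³q², p¹²q, p¹¹q, p¹⁰q, p⁴q², p⁵q², p⁶q², p⁷q², p⁸q², p⁹q², p¹²q², p¹¹q², p¹⁰q²}.
No further products give new elements, so |G| = 39.

Answer: 39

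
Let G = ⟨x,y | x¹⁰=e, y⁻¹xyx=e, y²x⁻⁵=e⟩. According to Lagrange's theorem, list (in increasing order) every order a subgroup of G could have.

|G| = 20 = 2² · 5. By Lagrange's theorem the order of any subgroup divides 20; the divisors of 20 are 1, 2, 4, 5, 10, 20.

Answer: 1, 2, 4, 5, 10, 20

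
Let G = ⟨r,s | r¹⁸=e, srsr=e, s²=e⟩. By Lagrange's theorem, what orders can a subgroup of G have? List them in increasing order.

|G| = 36 = 2² · 3². By Lagrange's theorem the order of any subgroup divides 36; the divisors of 36 are 1, 2, 3, 4, 6, 9, 12, 18, 36.

Answer: 1, 2, 3, 4, 6, 9, 12, 18, 36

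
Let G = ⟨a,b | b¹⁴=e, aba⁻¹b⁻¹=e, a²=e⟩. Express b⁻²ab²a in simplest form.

Multiply left to right, reducing at each step:
  (b¹²) · a = ab¹²
  (ab¹²) · b² = a
  a · a = e

Answer: e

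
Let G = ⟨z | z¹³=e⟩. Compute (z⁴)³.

Compute successive powers of (z⁴), reducing at each step:
  (z⁴)²: (z⁴) · z⁴ = z⁸
  (z⁴)³: (z⁸) · z⁴ = z¹²

Answer: z¹²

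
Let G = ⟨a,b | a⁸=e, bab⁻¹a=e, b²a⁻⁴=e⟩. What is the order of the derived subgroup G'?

G' = [G, G] is generated by all commutators. The generator-pair commutators are: [a, b] = a².
The subgroup they normally generate is {e, a², a⁴, a⁶}, of order 4.
Check: |G/G'| = 16/4 = 4 is the order of the abelianisation.

Answer: 4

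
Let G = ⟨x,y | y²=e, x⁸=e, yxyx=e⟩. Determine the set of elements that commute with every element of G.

An element z ∈ Z(G) iff z commutes with every generator.
For example x⁴ is central: (x⁴)·x = x⁵ = x·(x⁴); (x⁴)·y = x⁴y = y·(x⁴).
Whereas x ∉ Z(G) since x·y = xy ≠ x⁷y = y·x.
Checking each of the 16 elements this way gives Z(G) = {e, x⁴}, of order 2.

Answer: {e, x⁴}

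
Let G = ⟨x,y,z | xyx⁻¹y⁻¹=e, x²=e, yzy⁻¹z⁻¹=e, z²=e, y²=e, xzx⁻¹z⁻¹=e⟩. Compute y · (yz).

Compute y · (yz) by multiplying left to right and reducing via the relations at each step:
  y · y = e
  e · z = z

Answer: z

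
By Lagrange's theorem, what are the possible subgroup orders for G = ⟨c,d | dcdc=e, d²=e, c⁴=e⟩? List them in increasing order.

|G| = 8 = 2³. By Lagrange's theorem the order of any subgroup divides 8; the divisors of 8 are 1, 2, 4, 8.

Answer: 1, 2, 4, 8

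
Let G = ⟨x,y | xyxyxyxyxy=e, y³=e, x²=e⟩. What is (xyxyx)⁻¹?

The order of (xyxyx) is 5 (smallest k with (xyxyx)ᵏ = e), so (xyxyx)⁻¹ = (xyxyx)⁴ = xy²xy²x.
Check: (xyxyx) · (xy²xy²x) → (xyxyx) · x = xyxy;   (xyxy) · y² = xyx;   (xyx) · x = xy;   (xy) · y² = x;   x · x = e, giving e as required.

Answer: xy²xy²x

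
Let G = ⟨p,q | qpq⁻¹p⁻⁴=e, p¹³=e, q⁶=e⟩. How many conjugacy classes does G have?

The conjugacy classes (representative and size) are:
  [e] (size 1), [p⁴] (size 6), [p¹¹] (size 6), [p⁷q] (size 13), [p⁸q²] (size 13), [p¹²q³] (size 13), [p⁵q⁴] (size 13), [p¹¹q⁵] (size 13).
Class equation: 1 + 6 + 6 + 13 + 13 + 13 + 13 + 13 = 78 = |G|. So G has 8 conjugacy classes.

Answer: 8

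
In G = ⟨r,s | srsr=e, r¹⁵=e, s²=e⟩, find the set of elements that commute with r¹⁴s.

⟨r¹⁴s⟩ ⊆ C_G(r¹⁴s) since powers of r¹⁴s commute with r¹⁴s; so |C_G(r¹⁴s)| ≥ |⟨r¹⁴s⟩| = 2.
By orbit–stabilizer, |C_G(r¹⁴s)| = |G| / |conj. class of r¹⁴s| = 30 / 15 = 2.
The 2 elements commuting with r¹⁴s are {e, r¹⁴s}.

Answer: {e, r¹⁴s}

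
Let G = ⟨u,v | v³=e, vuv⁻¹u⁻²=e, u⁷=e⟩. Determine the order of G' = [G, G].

G' = [G, G] is generated by all commutators. The generator-pair commutators are: [u, v] = u⁶.
The subgroup they normally generate is {e, u, u², u³, u⁴, u⁵, u⁶}, of order 7.
Check: |G/G'| = 21/7 = 3 is the order of the abelianisation.

Answer: 7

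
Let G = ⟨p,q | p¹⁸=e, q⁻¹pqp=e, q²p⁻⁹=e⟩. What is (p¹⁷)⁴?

Compute successive powers of (p¹⁷), reducing at each step:
  (p¹⁷)²: (p¹⁷) · p¹⁷ = p¹⁶
  (p¹⁷)³: (p¹⁶) · p¹⁷ = p¹⁵
  (p¹⁷)⁴: (p¹⁵) · p¹⁷ = p¹⁴

Answer: p¹⁴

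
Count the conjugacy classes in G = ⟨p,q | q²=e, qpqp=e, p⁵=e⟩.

The conjugacy classes (representative and size) are:
  [e] (size 1), [p] (size 2), [p²] (size 2), [q] (size 5).
Class equation: 1 + 2 + 2 + 5 = 10 = |G|. So G has 4 conjugacy classes.

Answer: 4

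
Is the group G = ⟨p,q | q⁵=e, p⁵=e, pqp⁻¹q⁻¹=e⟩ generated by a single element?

|G| = 25, but the maximum element order in G is 5 < 25. No single element generates all of G, so G is not cyclic.

Answer: No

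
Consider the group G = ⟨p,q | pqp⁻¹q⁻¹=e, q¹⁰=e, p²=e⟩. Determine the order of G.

Enumerate words in the generators, reducing via the relations: the distinct elements are
  {e, p, q, pq, q², q³, q⁴, q⁵, q⁶, q⁷, q⁸, q⁹, pq², pq³, pq⁴, pq⁵, pq⁶, pq⁷, pq⁸, pq⁹}.
No further products give new elements, so |G| = 20.

Answer: 20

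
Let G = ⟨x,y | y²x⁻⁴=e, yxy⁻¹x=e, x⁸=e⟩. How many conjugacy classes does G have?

The conjugacy classes (representative and size) are:
  [e] (size 1), [x⁷] (size 2), [x²] (size 2), [x⁵] (size 2), [x⁴] (size 1), [x²y⁻¹] (size 4), [x³y] (size 4).
Class equation: 1 + 2 + 2 + 2 + 1 + 4 + 4 = 16 = |G|. So G has 7 conjugacy classes.

Answer: 7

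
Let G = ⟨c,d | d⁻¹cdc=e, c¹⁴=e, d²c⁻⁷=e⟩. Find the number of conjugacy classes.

The conjugacy classes (representative and size) are:
  [e] (size 1), [c¹³] (size 2), [c¹²] (size 2), [c¹¹] (size 2), [c⁴] (size 2), [c⁵] (size 2), [c⁸] (size 2), [c⁷] (size 1), [c⁵d⁻¹] (size 7), [c⁵d] (size 7).
Class equation: 1 + 2 + 2 + 2 + 2 + 2 + 2 + 1 + 7 + 7 = 28 = |G|. So G has 10 conjugacy classes.

Answer: 10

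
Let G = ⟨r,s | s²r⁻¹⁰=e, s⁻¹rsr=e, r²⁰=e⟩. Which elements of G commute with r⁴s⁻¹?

⟨r⁴s⁻¹⟩ ⊆ C_G(r⁴s⁻¹) since powers of r⁴s⁻¹ commute with r⁴s⁻¹; so |C_G(r⁴s⁻¹)| ≥ |⟨r⁴s⁻¹⟩| = 4.
By orbit–stabilizer, |C_G(r⁴s⁻¹)| = |G| / |conj. class of r⁴s⁻¹| = 40 / 10 = 4.
The 4 elements commuting with r⁴s⁻¹ are {e, r¹⁰, r⁴s, r⁴s⁻¹}.

Answer: {e, r¹⁰, r⁴s, r⁴s⁻¹}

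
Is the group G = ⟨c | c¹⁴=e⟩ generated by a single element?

|G| = 14. The element c has order 14 (its powers give 14 distinct elements), so ⟨c⟩ = G and G is cyclic.

Answer: Yes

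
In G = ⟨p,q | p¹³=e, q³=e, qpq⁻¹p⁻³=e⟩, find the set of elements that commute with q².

⟨q²⟩ ⊆ C_G(q²) since powers of q² commute with q²; so |C_G(q²)| ≥ |⟨q²⟩| = 3.
By orbit–stabilizer, |C_G(q²)| = |G| / |conj. class of q²| = 39 / 13 = 3.
The 3 elements commuting with q² are {e, q, q²}.

Answer: {e, q, q²}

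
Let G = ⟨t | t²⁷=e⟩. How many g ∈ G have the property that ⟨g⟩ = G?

G is cyclic of order 27. An element generates G iff its order is 27, and a cyclic group of order 27 has exactly φ(27) = 18 such elements.

Answer: 18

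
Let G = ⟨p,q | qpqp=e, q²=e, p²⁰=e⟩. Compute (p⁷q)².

Compute successive powers of (p⁷q), reducing at each step:
  (p⁷q)²: (p⁷q) · p⁷ = q;   q · q = e

Answer: e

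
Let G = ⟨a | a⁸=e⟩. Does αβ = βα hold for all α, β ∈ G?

G has a single generator, so G is cyclic and hence abelian.

Answer: Yes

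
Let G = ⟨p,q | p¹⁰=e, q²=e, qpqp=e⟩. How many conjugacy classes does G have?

The conjugacy classes (representative and size) are:
  [e] (size 1), [p] (size 2), [p²] (size 2), [p³] (size 2), [p⁴] (size 2), [p⁵] (size 1), [p²q] (size 5), [p³q] (size 5).
Class equation: 1 + 2 + 2 + 2 + 2 + 1 + 5 + 5 = 20 = |G|. So G has 8 conjugacy classes.

Answer: 8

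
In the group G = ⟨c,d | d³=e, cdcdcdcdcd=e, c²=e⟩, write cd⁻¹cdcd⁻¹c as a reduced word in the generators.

Multiply left to right, reducing at each step:
  c · d⁻¹ = cd²
  (cd²) · c = cd²c
  (cd²c) · d = cd²cd
  (cd²cd) · c = cd²cdc
  (cd²cdc) · d⁻¹ = cd²cdcd²
  (cd²cdcd²) · c = cd²cdcd²c

Answer: cd²cdcd²c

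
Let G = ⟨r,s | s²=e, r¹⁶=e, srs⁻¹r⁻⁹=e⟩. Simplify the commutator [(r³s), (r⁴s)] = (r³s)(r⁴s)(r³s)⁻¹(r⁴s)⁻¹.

[(r³s), (r⁴s)] = (r³s)·(r⁴s)·(r³s)⁻¹·(r⁴s)⁻¹.
  (r³s) · (r⁴s) = r⁷
  (r⁷) · (r⁵s) = r¹²s
  (r¹²s) · (r¹²s) = r⁸

Answer: r⁸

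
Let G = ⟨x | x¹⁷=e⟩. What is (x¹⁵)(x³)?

Compute (x¹⁵) · (x³) by multiplying left to right and reducing via the relations at each step:
  (x¹⁵) · x³ = x

Answer: x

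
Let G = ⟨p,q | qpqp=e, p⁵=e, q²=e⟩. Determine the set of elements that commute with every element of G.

An element z ∈ Z(G) iff z commutes with every generator.
For example e is central: e·p = p = p·e; e·q = q = q·e.
Whereas p ∉ Z(G) since p·q = pq ≠ p⁴q = q·p.
Checking each of the 10 elements this way gives Z(G) = {e}, of order 1.

Answer: {e}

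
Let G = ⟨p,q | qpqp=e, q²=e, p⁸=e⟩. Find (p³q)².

Compute successive powers of (p³q), reducing at each step:
  (p³q)²: (p³q) · p³ = q;   q · q = e

Answer: e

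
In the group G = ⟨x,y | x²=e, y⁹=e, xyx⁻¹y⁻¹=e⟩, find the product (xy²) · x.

Compute (xy²) · x by multiplying left to right and reducing via the relations at each step:
  (xy²) · x = y²

Answer: y²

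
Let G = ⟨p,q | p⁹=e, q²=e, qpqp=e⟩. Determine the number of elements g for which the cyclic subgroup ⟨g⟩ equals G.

⟨g⟩ = G would require ord(g) = |G| = 18, but the maximum element order in G is 9 < 18. So G is not cyclic and no single element generates it: the count is 0.

Answer: 0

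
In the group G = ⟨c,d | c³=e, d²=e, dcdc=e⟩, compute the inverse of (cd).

The order of (cd) is 2 (smallest k with (cd)ᵏ = e), so (cd)⁻¹ = (cd)¹ = cd.
Check: (cd) · (cd) → (cd) · c = d;   d · d = e, giving e as required.

Answer: cd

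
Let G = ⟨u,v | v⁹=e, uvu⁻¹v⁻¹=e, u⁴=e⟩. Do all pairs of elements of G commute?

Each pair of generators commutes: u·v = uv = v·u. Since the generators pairwise commute, every element of G commutes with every other, so G is abelian.

Answer: Yes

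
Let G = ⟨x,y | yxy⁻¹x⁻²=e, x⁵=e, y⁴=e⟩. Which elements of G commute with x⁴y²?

⟨x⁴y²⟩ ⊆ C_G(x⁴y²) since powers of x⁴y² commute with x⁴y²; so |C_G(x⁴y²)| ≥ |⟨x⁴y²⟩| = 2.
By orbit–stabilizer, |C_G(x⁴y²)| = |G| / |conj. class of x⁴y²| = 20 / 5 = 4.
The 4 elements commuting with x⁴y² are {e, xy³, x³y, x⁴y²}.

Answer: {e, xy³, x³y, x⁴y²}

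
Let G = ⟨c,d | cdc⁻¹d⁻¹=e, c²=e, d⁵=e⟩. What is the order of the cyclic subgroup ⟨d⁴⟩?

|⟨d⁴⟩| equals the order of d⁴. Compute successive powers until reaching e:
  (d⁴)¹ = d⁴, (d⁴)² = d³, (d⁴)³ = d², (d⁴)⁴ = d, (d⁴)⁵ = e.
The smallest positive k with (d⁴)ᵏ = e is 5, so |⟨d⁴⟩| = 5.

Answer: 5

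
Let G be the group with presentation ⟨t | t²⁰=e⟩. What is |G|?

G is generated by a single element, so G is cyclic. The relator gives t²⁰ = e and no smaller power is forced to be e, so the 20 powers {e, t, t², t³, t⁴, t⁵, t⁶, t⁷, t⁸, t⁹, t¹², t¹³, t¹¹, t¹⁰, t¹⁴, t¹⁵, t¹⁶, t¹⁷, t¹⁸, t¹⁹} are distinct. Hence |G| = 20.

Answer: 20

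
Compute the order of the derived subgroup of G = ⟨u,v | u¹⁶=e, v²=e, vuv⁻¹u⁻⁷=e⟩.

G' = [G, G] is generated by all commutators. The generator-pair commutators are: [u, v] = u¹⁰.
The subgroup they normally generate is {e, u², u⁴, u⁶, u⁸, u¹⁰, u¹², u¹⁴}, of order 8.
Check: |G/G'| = 32/8 = 4 is the order of the abelianisation.

Answer: 8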